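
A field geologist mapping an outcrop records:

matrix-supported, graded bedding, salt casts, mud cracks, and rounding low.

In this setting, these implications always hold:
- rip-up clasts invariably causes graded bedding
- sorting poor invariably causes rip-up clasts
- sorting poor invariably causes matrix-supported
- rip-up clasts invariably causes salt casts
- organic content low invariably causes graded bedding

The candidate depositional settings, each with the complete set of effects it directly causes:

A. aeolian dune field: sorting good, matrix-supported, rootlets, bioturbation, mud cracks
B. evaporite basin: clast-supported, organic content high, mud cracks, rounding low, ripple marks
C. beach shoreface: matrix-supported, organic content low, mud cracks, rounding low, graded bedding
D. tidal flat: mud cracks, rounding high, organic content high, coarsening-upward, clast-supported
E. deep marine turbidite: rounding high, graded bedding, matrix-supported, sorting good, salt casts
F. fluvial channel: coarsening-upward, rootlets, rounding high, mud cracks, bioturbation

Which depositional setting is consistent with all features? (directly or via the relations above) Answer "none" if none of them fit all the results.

none

For each candidate, compare predicted effects to what was observed:
(A) aeolian dune field — matrix-supported ✓; graded bedding ✗; salt casts ✗; mud cracks ✓; rounding low ✗
(B) evaporite basin — matrix-supported ✗; graded bedding ✗; salt casts ✗; mud cracks ✓; rounding low ✓
(C) beach shoreface — does not account for salt casts
(D) tidal flat — matrix-supported ✗; graded bedding ✗; salt casts ✗; mud cracks ✓; rounding low ✗
(E) deep marine turbidite — fails on mud cracks, rounding low (predicts rounding high, not rounding low)
(F) fluvial channel — matrix-supported ✗; graded bedding ✗; salt casts ✗; mud cracks ✓; rounding low ✗
Every candidate fails on at least one observation.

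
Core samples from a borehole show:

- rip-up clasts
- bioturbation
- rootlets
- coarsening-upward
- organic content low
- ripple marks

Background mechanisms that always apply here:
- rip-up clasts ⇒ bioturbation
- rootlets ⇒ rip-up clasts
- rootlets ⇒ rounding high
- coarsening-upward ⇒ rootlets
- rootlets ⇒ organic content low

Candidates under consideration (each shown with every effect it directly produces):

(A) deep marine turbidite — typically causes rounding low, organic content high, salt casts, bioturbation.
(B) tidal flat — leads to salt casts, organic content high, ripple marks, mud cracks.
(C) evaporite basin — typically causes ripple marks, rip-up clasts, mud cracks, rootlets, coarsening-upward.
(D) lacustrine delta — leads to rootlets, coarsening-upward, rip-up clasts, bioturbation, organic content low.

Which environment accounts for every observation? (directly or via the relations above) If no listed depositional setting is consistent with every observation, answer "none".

Checking each candidate against the observations:
(A) deep marine turbidite — fails on rip-up clasts, rootlets, coarsening-upward, organic content low, ripple marks (predicts organic content high, not organic content low)
(B) tidal flat — rip-up clasts ✗; bioturbation ✗; rootlets ✗; coarsening-upward ✗; organic content low ✗; ripple marks ✓
(C) evaporite basin — rip-up clasts ✓; bioturbation ✓ (via rip-up clasts → bioturbation); rootlets ✓; coarsening-upward ✓; organic content low ✓ (via rootlets → organic content low); ripple marks ✓
(D) lacustrine delta — rip-up clasts ✓; bioturbation ✓; rootlets ✓; coarsening-upward ✓; organic content low ✓; ripple marks ✗
(C) alone accounts for all the evidence.

C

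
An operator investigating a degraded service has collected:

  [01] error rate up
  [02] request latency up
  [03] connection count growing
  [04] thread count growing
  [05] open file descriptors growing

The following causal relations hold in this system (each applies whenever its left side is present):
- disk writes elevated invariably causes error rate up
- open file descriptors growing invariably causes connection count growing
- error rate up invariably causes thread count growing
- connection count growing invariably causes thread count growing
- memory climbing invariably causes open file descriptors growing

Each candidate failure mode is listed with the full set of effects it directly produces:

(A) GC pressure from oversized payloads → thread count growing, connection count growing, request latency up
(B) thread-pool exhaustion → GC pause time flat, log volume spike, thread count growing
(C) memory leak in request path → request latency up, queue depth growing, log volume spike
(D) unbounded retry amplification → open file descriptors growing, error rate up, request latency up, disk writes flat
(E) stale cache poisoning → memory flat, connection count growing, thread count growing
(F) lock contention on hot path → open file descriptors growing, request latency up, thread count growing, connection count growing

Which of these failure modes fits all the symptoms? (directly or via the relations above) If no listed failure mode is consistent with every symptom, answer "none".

D

For each candidate, compare predicted effects to what was observed:
(A) GC pressure from oversized payloads — does not account for error rate up, open file descriptors growing
(B) thread-pool exhaustion — error rate up -; request latency up -; connection count growing -; thread count growing +; open file descriptors growing -
(C) memory leak in request path — does not account for error rate up, connection count growing, thread count growing, open file descriptors growing
(D) unbounded retry amplification — error rate up +; request latency up +; connection count growing + (through open file descriptors growing → connection count growing); thread count growing + (through error rate up → thread count growing); open file descriptors growing +
(E) stale cache poisoning — does not account for error rate up, request latency up, open file descriptors growing
(F) lock contention on hot path — error rate up -; request latency up +; connection count growing +; thread count growing +; open file descriptors growing +
(D) is the only candidate with no mismatches.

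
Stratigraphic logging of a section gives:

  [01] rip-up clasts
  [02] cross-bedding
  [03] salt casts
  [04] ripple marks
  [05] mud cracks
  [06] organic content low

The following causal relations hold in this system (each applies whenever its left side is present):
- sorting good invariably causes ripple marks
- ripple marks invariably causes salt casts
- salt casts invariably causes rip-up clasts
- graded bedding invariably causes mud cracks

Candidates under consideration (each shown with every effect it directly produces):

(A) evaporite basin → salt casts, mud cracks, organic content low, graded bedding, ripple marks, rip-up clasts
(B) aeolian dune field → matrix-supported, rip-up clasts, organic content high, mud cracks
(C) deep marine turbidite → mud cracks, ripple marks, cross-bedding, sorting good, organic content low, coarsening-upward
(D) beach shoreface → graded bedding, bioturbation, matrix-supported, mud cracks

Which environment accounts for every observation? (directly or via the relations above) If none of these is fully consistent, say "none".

C

Testing each hypothesis:
(A) evaporite basin — rip-up clasts +; cross-bedding -; salt casts +; ripple marks +; mud cracks +; organic content low +
(B) aeolian dune field — fails on cross-bedding, salt casts, ripple marks, organic content low (predicts organic content high, not organic content low)
(C) deep marine turbidite — accounts for every observation (rip-up clasts via ripple marks → salt casts → rip-up clasts)
(D) beach shoreface — rip-up clasts -; cross-bedding -; salt casts -; ripple marks -; mud cracks +; organic content low -
Only (C) is consistent with every observation.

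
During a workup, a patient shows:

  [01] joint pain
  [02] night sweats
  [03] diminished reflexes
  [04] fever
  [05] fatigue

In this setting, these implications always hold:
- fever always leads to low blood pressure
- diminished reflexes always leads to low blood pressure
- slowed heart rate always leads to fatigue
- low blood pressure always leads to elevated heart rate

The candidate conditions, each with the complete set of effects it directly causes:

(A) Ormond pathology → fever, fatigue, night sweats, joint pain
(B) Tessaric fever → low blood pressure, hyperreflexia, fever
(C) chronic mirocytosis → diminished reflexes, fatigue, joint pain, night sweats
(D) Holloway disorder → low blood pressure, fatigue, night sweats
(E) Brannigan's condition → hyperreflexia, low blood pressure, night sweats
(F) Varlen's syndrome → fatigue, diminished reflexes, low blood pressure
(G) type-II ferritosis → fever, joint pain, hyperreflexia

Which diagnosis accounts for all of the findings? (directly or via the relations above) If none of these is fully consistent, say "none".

Checking each candidate against the observations:
(A) Ormond pathology — does not account for diminished reflexes
(B) Tessaric fever — fails on joint pain, night sweats, diminished reflexes, fatigue (predicts hyperreflexia, not diminished reflexes)
(C) chronic mirocytosis — does not account for fever
(D) Holloway disorder — joint pain NO; night sweats yes; diminished reflexes NO; fever NO; fatigue yes
(E) Brannigan's condition — joint pain NO; night sweats yes; diminished reflexes NO; fever NO; fatigue NO
(F) Varlen's syndrome — joint pain NO; night sweats NO; diminished reflexes yes; fever NO; fatigue yes
(G) type-II ferritosis — joint pain yes; night sweats NO; diminished reflexes NO; fever yes; fatigue NO
Every candidate fails on at least one observation.

none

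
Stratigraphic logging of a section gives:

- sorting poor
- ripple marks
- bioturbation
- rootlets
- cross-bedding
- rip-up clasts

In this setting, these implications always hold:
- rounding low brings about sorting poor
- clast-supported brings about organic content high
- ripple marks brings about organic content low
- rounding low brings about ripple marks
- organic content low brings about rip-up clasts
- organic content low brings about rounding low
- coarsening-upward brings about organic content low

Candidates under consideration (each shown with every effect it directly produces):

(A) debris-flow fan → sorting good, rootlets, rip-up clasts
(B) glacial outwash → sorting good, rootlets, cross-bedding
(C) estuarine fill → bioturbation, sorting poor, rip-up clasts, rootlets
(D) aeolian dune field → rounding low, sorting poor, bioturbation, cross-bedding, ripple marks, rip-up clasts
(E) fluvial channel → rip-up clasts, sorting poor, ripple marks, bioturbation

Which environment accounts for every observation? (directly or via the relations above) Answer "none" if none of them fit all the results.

none

For each candidate, compare predicted effects to what was observed:
(A) debris-flow fan — fails on sorting poor, ripple marks, bioturbation, cross-bedding (predicts sorting good, not sorting poor)
(B) glacial outwash — fails on sorting poor, ripple marks, bioturbation, rip-up clasts (predicts sorting good, not sorting poor)
(C) estuarine fill — does not account for ripple marks, cross-bedding
(D) aeolian dune field — sorting poor yes; ripple marks yes; bioturbation yes; rootlets NO; cross-bedding yes; rip-up clasts yes
(E) fluvial channel — sorting poor yes; ripple marks yes; bioturbation yes; rootlets NO; cross-bedding NO; rip-up clasts yes
Every candidate fails on at least one observation.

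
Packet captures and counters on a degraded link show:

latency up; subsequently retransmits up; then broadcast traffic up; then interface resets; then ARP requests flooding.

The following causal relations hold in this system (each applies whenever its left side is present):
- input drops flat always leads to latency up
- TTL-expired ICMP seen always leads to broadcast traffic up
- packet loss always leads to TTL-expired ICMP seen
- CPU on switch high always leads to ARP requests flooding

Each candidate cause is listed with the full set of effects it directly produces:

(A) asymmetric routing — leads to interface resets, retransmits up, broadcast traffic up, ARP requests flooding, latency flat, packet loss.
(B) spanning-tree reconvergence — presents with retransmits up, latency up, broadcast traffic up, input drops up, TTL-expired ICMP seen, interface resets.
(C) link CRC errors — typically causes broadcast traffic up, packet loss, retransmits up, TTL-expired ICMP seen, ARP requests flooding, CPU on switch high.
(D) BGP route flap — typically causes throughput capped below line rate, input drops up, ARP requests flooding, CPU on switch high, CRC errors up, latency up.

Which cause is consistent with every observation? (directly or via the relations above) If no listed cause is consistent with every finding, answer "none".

none

Testing each hypothesis:
(A) asymmetric routing — fails on latency up (predicts latency flat, not latency up)
(B) spanning-tree reconvergence — does not account for ARP requests flooding
(C) link CRC errors — does not account for latency up, interface resets
(D) BGP route flap — latency up match; retransmits up miss; broadcast traffic up miss; interface resets miss; ARP requests flooding match
None of the listed candidates fits everything.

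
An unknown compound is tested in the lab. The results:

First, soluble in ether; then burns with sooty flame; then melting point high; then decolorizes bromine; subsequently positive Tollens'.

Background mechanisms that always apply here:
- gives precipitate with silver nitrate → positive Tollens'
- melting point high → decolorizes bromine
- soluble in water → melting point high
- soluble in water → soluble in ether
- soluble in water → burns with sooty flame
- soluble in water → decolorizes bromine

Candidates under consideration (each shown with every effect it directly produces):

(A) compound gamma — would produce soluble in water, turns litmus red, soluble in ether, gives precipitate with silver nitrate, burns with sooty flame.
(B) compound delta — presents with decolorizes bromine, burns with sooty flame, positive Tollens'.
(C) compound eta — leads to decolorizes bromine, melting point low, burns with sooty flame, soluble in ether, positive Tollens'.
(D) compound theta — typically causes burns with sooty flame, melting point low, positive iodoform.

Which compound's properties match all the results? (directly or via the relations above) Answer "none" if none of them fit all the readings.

Per-candidate check:
(A) compound gamma — soluble in ether match; burns with sooty flame match; melting point high match (via soluble in water → melting point high); decolorizes bromine match (via soluble in water → decolorizes bromine); positive Tollens' match (via gives precipitate with silver nitrate → positive Tollens')
(B) compound delta — does not account for soluble in ether, melting point high
(C) compound eta — soluble in ether match; burns with sooty flame match; melting point high miss; decolorizes bromine match; positive Tollens' match
(D) compound theta — soluble in ether miss; burns with sooty flame match; melting point high miss; decolorizes bromine miss; positive Tollens' miss
(A) is the only candidate with no mismatches.

A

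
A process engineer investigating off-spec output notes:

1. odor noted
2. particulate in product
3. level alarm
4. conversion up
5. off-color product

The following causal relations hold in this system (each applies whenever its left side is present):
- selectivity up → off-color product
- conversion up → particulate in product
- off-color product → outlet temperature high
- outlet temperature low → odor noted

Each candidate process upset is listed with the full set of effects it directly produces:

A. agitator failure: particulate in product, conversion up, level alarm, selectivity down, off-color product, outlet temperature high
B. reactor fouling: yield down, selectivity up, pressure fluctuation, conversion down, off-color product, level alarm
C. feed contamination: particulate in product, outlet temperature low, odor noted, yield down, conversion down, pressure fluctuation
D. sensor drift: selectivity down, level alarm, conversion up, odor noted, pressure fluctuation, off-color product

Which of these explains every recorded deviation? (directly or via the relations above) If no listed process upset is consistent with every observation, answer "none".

D

For each candidate, compare predicted effects to what was observed:
(A) agitator failure — odor noted -; particulate in product +; level alarm +; conversion up +; off-color product +
(B) reactor fouling — odor noted -; particulate in product -; level alarm +; conversion up -; off-color product +
(C) feed contamination — odor noted +; particulate in product +; level alarm -; conversion up -; off-color product -
(D) sensor drift — accounts for every observation (particulate in product by conversion up → particulate in product)
Only (D) is consistent with every observation.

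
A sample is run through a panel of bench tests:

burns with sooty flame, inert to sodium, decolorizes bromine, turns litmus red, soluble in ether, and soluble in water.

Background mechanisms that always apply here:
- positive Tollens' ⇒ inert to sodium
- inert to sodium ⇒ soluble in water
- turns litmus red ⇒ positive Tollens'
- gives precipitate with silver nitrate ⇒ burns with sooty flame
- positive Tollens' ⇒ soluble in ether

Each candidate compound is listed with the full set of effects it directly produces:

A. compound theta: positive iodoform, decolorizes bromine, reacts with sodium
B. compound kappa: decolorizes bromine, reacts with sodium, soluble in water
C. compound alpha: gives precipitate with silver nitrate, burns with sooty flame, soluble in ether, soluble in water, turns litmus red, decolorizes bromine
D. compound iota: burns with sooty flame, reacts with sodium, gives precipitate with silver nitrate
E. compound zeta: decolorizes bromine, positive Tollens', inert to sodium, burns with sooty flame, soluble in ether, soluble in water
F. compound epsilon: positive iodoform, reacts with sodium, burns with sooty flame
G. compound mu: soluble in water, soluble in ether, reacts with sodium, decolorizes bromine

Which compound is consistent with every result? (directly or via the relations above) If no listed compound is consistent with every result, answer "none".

C

For each candidate, compare predicted effects to what was observed:
(A) compound theta — fails on burns with sooty flame, inert to sodium, turns litmus red, soluble in ether, soluble in water (predicts reacts with sodium, not inert to sodium)
(B) compound kappa — fails on burns with sooty flame, inert to sodium, turns litmus red, soluble in ether (predicts reacts with sodium, not inert to sodium)
(C) compound alpha — burns with sooty flame yes; inert to sodium yes (by turns litmus red → positive Tollens' → inert to sodium); decolorizes bromine yes; turns litmus red yes; soluble in ether yes; soluble in water yes
(D) compound iota — fails on inert to sodium, decolorizes bromine, turns litmus red, soluble in ether, soluble in water (predicts reacts with sodium, not inert to sodium)
(E) compound zeta — burns with sooty flame yes; inert to sodium yes; decolorizes bromine yes; turns litmus red NO; soluble in ether yes; soluble in water yes
(F) compound epsilon — fails on inert to sodium, decolorizes bromine, turns litmus red, soluble in ether, soluble in water (predicts reacts with sodium, not inert to sodium)
(G) compound mu — burns with sooty flame NO; inert to sodium NO; decolorizes bromine yes; turns litmus red NO; soluble in ether yes; soluble in water yes
(C) alone accounts for all the evidence.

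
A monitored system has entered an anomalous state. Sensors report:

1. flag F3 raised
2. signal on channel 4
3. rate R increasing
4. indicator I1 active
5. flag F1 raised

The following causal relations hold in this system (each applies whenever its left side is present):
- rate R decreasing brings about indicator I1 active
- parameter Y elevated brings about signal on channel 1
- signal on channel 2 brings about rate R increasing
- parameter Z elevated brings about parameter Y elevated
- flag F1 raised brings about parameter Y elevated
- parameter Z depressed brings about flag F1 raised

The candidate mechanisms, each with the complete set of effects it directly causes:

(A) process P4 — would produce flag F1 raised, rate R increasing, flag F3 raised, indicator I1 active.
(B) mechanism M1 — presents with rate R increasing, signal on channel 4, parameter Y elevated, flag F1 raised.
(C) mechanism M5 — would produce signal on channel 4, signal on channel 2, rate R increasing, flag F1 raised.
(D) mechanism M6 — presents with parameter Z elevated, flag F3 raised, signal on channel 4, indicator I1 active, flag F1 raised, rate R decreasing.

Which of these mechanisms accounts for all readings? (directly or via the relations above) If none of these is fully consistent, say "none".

Checking each candidate against the observations:
(A) process P4 — does not account for signal on channel 4
(B) mechanism M1 — does not account for flag F3 raised, indicator I1 active
(C) mechanism M5 — flag F3 raised miss; signal on channel 4 match; rate R increasing match; indicator I1 active miss; flag F1 raised match
(D) mechanism M6 — flag F3 raised match; signal on channel 4 match; rate R increasing miss; indicator I1 active match; flag F1 raised match
None of the listed candidates fits everything.

none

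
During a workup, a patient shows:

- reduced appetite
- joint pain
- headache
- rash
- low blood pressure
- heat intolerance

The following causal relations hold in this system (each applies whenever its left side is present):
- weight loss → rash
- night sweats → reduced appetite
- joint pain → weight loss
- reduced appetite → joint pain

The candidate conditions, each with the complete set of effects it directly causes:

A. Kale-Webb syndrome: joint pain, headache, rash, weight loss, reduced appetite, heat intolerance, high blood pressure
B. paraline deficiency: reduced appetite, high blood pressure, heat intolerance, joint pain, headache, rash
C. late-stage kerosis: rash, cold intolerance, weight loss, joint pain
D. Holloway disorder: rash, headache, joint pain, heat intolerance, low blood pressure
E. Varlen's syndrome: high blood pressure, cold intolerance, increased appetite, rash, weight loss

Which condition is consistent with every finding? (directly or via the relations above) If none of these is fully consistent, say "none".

Checking each candidate against the observations:
(A) Kale-Webb syndrome — reduced appetite yes; joint pain yes; headache yes; rash yes; low blood pressure NO; heat intolerance yes
(B) paraline deficiency — reduced appetite yes; joint pain yes; headache yes; rash yes; low blood pressure NO; heat intolerance yes
(C) late-stage kerosis — reduced appetite NO; joint pain yes; headache NO; rash yes; low blood pressure NO; heat intolerance NO
(D) Holloway disorder — reduced appetite NO; joint pain yes; headache yes; rash yes; low blood pressure yes; heat intolerance yes
(E) Varlen's syndrome — fails on reduced appetite, joint pain, headache, low blood pressure, heat intolerance (predicts increased appetite, not reduced appetite; predicts high blood pressure, not low blood pressure; predicts cold intolerance, not heat intolerance)
No candidate is consistent with all observations.

none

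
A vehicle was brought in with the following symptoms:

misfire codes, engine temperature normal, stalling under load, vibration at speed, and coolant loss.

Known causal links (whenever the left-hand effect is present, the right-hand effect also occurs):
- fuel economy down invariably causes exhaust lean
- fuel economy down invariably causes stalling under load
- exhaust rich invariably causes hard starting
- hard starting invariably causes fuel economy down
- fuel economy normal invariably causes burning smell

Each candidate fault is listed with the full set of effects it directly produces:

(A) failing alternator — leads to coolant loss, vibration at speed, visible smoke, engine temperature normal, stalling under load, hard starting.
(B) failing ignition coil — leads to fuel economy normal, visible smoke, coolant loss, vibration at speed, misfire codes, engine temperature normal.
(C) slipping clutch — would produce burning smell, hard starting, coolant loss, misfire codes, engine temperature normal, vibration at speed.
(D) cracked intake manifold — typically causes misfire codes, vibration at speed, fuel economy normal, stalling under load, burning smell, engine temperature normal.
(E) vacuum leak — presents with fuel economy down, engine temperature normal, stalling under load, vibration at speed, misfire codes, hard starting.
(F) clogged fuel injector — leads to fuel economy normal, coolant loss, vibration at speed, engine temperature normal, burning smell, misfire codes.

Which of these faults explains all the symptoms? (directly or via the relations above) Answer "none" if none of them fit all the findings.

For each candidate, compare predicted effects to what was observed:
(A) failing alternator — does not account for misfire codes
(B) failing ignition coil — misfire codes ✓; engine temperature normal ✓; stalling under load ✗; vibration at speed ✓; coolant loss ✓
(C) slipping clutch — accounts for every observation (stalling under load through hard starting → fuel economy down → stalling under load)
(D) cracked intake manifold — does not account for coolant loss
(E) vacuum leak — does not account for coolant loss
(F) clogged fuel injector — does not account for stalling under load
Only (C) is consistent with every observation.

C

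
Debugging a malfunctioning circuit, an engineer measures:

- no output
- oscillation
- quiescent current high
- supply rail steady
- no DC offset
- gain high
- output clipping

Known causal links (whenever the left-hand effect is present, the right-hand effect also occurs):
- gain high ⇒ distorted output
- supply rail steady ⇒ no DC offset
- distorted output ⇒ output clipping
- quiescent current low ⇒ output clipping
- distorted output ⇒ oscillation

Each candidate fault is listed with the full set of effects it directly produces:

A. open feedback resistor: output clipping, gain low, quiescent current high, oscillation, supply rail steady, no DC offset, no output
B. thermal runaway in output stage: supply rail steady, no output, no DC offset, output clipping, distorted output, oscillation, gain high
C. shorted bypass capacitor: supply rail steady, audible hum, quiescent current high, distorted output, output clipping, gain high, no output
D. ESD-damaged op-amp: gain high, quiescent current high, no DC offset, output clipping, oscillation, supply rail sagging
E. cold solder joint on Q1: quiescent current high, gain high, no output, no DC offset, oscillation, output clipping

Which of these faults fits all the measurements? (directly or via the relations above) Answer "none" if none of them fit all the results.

Testing each hypothesis:
(A) open feedback resistor — fails on gain high (predicts gain low, not gain high)
(B) thermal runaway in output stage — does not account for quiescent current high
(C) shorted bypass capacitor — accounts for every observation (oscillation through distorted output → oscillation)
(D) ESD-damaged op-amp — no output NO; oscillation yes; quiescent current high yes; supply rail steady NO; no DC offset yes; gain high yes; output clipping yes
(E) cold solder joint on Q1 — does not account for supply rail steady
Only (C) is consistent with every observation.

C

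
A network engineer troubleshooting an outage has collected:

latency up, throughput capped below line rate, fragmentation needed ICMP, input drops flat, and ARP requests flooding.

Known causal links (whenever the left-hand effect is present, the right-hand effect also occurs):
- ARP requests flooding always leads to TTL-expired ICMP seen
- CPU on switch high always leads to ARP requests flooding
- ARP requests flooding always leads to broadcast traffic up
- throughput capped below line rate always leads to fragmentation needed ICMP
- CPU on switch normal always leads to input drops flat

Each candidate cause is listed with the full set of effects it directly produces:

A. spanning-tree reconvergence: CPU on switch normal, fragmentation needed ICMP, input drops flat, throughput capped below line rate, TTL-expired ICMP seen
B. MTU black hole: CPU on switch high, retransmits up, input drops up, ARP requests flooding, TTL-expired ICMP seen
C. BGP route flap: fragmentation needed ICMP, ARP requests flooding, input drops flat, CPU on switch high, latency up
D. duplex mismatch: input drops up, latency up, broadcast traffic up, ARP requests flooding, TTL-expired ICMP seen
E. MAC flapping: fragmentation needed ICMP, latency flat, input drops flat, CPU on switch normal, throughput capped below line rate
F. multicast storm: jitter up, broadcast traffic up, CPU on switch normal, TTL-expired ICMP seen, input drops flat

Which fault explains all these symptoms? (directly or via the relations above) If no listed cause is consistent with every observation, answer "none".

none

Checking each candidate against the observations:
(A) spanning-tree reconvergence — latency up -; throughput capped below line rate +; fragmentation needed ICMP +; input drops flat +; ARP requests flooding -
(B) MTU black hole — latency up -; throughput capped below line rate -; fragmentation needed ICMP -; input drops flat -; ARP requests flooding +
(C) BGP route flap — does not account for throughput capped below line rate
(D) duplex mismatch — latency up +; throughput capped below line rate -; fragmentation needed ICMP -; input drops flat -; ARP requests flooding +
(E) MAC flapping — latency up -; throughput capped below line rate +; fragmentation needed ICMP +; input drops flat +; ARP requests flooding -
(F) multicast storm — latency up -; throughput capped below line rate -; fragmentation needed ICMP -; input drops flat +; ARP requests flooding -
No candidate is consistent with all observations.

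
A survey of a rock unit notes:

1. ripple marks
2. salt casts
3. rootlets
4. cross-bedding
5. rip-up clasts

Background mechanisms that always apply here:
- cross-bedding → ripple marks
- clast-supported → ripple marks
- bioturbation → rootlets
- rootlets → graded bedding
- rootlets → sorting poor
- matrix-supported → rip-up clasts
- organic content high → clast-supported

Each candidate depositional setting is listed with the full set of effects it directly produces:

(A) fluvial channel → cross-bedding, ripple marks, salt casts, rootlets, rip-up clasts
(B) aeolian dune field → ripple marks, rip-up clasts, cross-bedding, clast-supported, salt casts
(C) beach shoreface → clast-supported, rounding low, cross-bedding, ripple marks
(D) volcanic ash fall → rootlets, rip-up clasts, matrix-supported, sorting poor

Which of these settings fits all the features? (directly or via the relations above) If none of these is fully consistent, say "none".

Per-candidate check:
(A) fluvial channel — ripple marks ✓; salt casts ✓; rootlets ✓; cross-bedding ✓; rip-up clasts ✓
(B) aeolian dune field — does not account for rootlets
(C) beach shoreface — ripple marks ✓; salt casts ✗; rootlets ✗; cross-bedding ✓; rip-up clasts ✗
(D) volcanic ash fall — ripple marks ✗; salt casts ✗; rootlets ✓; cross-bedding ✗; rip-up clasts ✓
(A) is the only candidate with no mismatches.

A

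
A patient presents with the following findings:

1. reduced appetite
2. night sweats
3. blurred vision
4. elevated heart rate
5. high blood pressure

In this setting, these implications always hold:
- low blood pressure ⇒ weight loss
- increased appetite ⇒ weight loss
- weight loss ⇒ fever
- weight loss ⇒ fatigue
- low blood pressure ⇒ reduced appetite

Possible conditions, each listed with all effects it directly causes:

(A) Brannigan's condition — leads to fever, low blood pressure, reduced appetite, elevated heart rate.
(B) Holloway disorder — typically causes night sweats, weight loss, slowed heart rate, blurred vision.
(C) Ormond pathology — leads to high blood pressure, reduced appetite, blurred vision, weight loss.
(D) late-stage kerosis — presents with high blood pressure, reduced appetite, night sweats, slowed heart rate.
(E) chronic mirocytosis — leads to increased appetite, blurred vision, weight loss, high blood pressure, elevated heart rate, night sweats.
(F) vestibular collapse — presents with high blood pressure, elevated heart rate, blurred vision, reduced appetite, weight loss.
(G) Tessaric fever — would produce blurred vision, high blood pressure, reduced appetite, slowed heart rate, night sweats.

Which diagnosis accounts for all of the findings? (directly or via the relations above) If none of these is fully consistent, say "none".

none

Checking each candidate against the observations:
(A) Brannigan's condition — fails on night sweats, blurred vision, high blood pressure (predicts low blood pressure, not high blood pressure)
(B) Holloway disorder — fails on reduced appetite, elevated heart rate, high blood pressure (predicts slowed heart rate, not elevated heart rate)
(C) Ormond pathology — reduced appetite +; night sweats -; blurred vision +; elevated heart rate -; high blood pressure +
(D) late-stage kerosis — fails on blurred vision, elevated heart rate (predicts slowed heart rate, not elevated heart rate)
(E) chronic mirocytosis — reduced appetite -; night sweats +; blurred vision +; elevated heart rate +; high blood pressure +
(F) vestibular collapse — does not account for night sweats
(G) Tessaric fever — reduced appetite +; night sweats +; blurred vision +; elevated heart rate -; high blood pressure +
Every candidate fails on at least one observation.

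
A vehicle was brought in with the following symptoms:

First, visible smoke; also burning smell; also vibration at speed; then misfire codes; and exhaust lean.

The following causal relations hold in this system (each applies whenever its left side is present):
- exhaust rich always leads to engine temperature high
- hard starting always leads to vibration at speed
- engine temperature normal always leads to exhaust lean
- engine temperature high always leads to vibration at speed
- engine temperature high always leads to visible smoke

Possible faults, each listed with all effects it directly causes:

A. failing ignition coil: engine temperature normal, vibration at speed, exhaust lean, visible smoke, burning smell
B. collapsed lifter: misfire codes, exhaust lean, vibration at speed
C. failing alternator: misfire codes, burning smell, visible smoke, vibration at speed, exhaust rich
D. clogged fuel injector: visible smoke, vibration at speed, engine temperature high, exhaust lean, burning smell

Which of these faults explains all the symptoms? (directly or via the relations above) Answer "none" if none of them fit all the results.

Checking each candidate against the observations:
(A) failing ignition coil — visible smoke +; burning smell +; vibration at speed +; misfire codes -; exhaust lean +
(B) collapsed lifter — does not account for visible smoke, burning smell
(C) failing alternator — visible smoke +; burning smell +; vibration at speed +; misfire codes +; exhaust lean -
(D) clogged fuel injector — visible smoke +; burning smell +; vibration at speed +; misfire codes -; exhaust lean +
Every candidate fails on at least one observation.

none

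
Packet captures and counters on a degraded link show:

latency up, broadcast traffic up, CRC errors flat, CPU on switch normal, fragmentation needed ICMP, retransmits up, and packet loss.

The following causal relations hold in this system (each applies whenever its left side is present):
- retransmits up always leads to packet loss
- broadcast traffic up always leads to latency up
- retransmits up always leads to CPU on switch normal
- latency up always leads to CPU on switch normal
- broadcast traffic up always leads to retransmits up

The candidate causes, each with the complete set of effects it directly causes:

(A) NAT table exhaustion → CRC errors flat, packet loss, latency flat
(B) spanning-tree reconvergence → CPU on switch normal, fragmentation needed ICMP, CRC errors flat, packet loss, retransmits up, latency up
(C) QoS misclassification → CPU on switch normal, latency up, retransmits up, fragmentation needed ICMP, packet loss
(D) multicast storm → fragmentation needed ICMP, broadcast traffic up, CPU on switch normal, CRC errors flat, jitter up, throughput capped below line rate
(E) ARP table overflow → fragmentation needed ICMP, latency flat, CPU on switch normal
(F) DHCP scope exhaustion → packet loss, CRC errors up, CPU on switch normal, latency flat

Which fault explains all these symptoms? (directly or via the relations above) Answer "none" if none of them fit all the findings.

D

Testing each hypothesis:
(A) NAT table exhaustion — fails on latency up, broadcast traffic up, CPU on switch normal, fragmentation needed ICMP, retransmits up (predicts latency flat, not latency up)
(B) spanning-tree reconvergence — latency up ✓; broadcast traffic up ✗; CRC errors flat ✓; CPU on switch normal ✓; fragmentation needed ICMP ✓; retransmits up ✓; packet loss ✓
(C) QoS misclassification — latency up ✓; broadcast traffic up ✗; CRC errors flat ✗; CPU on switch normal ✓; fragmentation needed ICMP ✓; retransmits up ✓; packet loss ✓
(D) multicast storm — latency up ✓ (by broadcast traffic up → latency up); broadcast traffic up ✓; CRC errors flat ✓; CPU on switch normal ✓; fragmentation needed ICMP ✓; retransmits up ✓ (by broadcast traffic up → retransmits up); packet loss ✓ (by broadcast traffic up → retransmits up → packet loss)
(E) ARP table overflow — fails on latency up, broadcast traffic up, CRC errors flat, retransmits up, packet loss (predicts latency flat, not latency up)
(F) DHCP scope exhaustion — latency up ✗; broadcast traffic up ✗; CRC errors flat ✗; CPU on switch normal ✓; fragmentation needed ICMP ✗; retransmits up ✗; packet loss ✓
Only (D) is consistent with every observation.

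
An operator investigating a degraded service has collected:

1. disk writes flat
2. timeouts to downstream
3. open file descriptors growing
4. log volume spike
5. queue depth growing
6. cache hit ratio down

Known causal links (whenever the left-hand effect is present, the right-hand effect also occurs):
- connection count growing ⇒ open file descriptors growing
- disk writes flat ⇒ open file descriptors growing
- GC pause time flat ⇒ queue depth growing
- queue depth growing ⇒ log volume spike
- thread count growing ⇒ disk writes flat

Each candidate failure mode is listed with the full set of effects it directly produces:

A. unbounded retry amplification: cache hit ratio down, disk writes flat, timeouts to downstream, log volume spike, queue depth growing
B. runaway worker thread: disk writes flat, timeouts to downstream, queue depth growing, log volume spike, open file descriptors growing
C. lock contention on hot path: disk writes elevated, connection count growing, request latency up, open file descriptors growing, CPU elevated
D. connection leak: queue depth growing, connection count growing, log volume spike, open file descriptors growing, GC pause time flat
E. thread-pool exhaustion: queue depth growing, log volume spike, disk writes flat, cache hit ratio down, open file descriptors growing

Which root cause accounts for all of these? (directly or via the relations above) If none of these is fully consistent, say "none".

A

Testing each hypothesis:
(A) unbounded retry amplification — disk writes flat yes; timeouts to downstream yes; open file descriptors growing yes (through disk writes flat → open file descriptors growing); log volume spike yes; queue depth growing yes; cache hit ratio down yes
(B) runaway worker thread — does not account for cache hit ratio down
(C) lock contention on hot path — fails on disk writes flat, timeouts to downstream, log volume spike, queue depth growing, cache hit ratio down (predicts disk writes elevated, not disk writes flat)
(D) connection leak — does not account for disk writes flat, timeouts to downstream, cache hit ratio down
(E) thread-pool exhaustion — does not account for timeouts to downstream
Only (A) is consistent with every observation.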